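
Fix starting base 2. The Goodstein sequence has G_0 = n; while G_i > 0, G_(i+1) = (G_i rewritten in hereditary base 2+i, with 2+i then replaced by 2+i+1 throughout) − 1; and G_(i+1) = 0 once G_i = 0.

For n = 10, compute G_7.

1937434592

10 —HB2→ 2^(2 + 1) + 2 —bump→ 3^(3 + 1) + 3 = 84 —(−1)→ 83
83 —HB3→ 3^(3 + 1) + 2 —bump→ 4^(4 + 1) + 2 = 1026 —(−1)→ 1025
1025 —HB4→ 4^(4 + 1) + 1 —bump→ 5^(5 + 1) + 1 = 15626 —(−1)→ 15625
15625 —HB5→ 5^(5 + 1) —bump→ 6^(6 + 1) = 279936 —(−1)→ 279935
279935 —HB6→ 5·6^6 + 5·6^5 + 5·6^4 + 5·6^3 + 5·6^2 + 5·6 + 5 —bump→ 5·7^7 + 5·7^5 + 5·7^4 + 5·7^3 + 5·7^2 + 5·7 + 5 = 4215755 —(−1)→ 4215754
4215754 —HB7→ 5·7^7 + 5·7^5 + 5·7^4 + 5·7^3 + 5·7^2 + 5·7 + 4 —bump→ 5·8^8 + 5·8^5 + 5·8^4 + 5·8^3 + 5·8^2 + 5·8 + 4 = 84073324 —(−1)→ 84073323
84073323 —HB8→ 5·8^8 + 5·8^5 + 5·8^4 + 5·8^3 + 5·8^2 + 5·8 + 3 —bump→ 5·9^9 + 5·9^5 + 5·9^4 + 5·9^3 + 5·9^2 + 5·9 + 3 = 1937434593 —(−1)→ 1937434592
1937434592 —HB9→ 5·9^9 + 5·9^5 + 5·9^4 + 5·9^3 + 5·9^2 + 5·9 + 2 —bump→ 5·10^10 + 5·10^5 + 5·10^4 + 5·10^3 + 5·10^2 + 5·10 + 2 = 50000555552 —(−1)→ 50000555551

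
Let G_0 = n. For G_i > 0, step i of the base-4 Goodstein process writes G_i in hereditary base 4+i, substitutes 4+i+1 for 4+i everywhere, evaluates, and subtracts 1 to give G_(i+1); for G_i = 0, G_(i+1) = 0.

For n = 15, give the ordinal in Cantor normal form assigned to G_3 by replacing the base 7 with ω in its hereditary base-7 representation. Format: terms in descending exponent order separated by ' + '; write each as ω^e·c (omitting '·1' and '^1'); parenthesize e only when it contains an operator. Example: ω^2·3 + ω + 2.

(0) 15|_4 = 3·4 + 3 ↦ 3·5 + 3|_5 = 18 ⇒ 17
(1) 17|_5 = 3·5 + 2 ↦ 3·6 + 2|_6 = 20 ⇒ 19
(2) 19|_6 = 3·6 + 1 ↦ 3·7 + 1|_7 = 22 ⇒ 21
(3) 21|_7 = 3·7 ↦ 3·8|_8 = 24 ⇒ 23

ω·3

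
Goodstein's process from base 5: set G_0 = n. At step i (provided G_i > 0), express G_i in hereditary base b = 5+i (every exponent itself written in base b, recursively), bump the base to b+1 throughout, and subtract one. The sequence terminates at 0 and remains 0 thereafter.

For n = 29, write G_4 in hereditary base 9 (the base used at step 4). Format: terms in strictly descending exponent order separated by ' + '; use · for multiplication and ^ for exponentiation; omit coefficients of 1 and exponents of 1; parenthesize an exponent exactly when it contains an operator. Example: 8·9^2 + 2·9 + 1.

9^2

i=0: 29 = 5^2 + 4 (b=5); 5→6: 6^2 + 4 = 40; 40−1 = 39
i=1: 39 = 6^2 + 3 (b=6); 6→7: 7^2 + 3 = 52; 52−1 = 51
i=2: 51 = 7^2 + 2 (b=7); 7→8: 8^2 + 2 = 66; 66−1 = 65
i=3: 65 = 8^2 + 1 (b=8); 8→9: 9^2 + 1 = 82; 82−1 = 81
i=4: 81 = 9^2 (b=9); 9→10: 10^2 = 100; 100−1 = 99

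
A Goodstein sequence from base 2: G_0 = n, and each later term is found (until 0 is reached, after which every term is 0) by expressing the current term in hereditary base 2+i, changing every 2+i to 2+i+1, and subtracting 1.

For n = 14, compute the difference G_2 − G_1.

1171

14 —HB2→ 2^(2 + 1) + 2^2 + 2 —bump→ 3^(3 + 1) + 3^3 + 3 = 111 —(−1)→ 110
110 —HB3→ 3^(3 + 1) + 3^3 + 2 —bump→ 4^(4 + 1) + 4^4 + 2 = 1282 —(−1)→ 1281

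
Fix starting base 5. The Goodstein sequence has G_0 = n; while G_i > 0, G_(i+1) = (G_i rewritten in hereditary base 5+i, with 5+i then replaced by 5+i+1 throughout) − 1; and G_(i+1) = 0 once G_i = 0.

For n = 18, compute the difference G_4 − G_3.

2

G_0=18  [base 5] 3·5 + 3  →[5↦6]→  3·6 + 3 = 21  −1 ⇒ G_1=20
G_1=20  [base 6] 3·6 + 2  →[6↦7]→  3·7 + 2 = 23  −1 ⇒ G_2=22
G_2=22  [base 7] 3·7 + 1  →[7↦8]→  3·8 + 1 = 25  −1 ⇒ G_3=24
G_3=24  [base 8] 3·8  →[8↦9]→  3·9 = 27  −1 ⇒ G_4=26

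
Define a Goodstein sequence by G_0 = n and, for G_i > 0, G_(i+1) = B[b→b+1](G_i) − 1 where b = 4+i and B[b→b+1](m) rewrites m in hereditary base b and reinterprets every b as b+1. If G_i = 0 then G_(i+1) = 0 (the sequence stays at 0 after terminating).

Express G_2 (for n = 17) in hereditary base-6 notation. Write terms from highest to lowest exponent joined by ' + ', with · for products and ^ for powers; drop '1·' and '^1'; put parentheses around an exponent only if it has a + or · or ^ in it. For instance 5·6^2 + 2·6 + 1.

5·6 + 5

step 0: 17 = 4^2 + 1; sub 5 for 4: 5^2 + 1; = 26; G_1 = 26−1 = 25
step 1: 25 = 5^2; sub 6 for 5: 6^2; = 36; G_2 = 36−1 = 35
step 2: 35 = 5·6 + 5; sub 7 for 6: 5·7 + 5; = 40; G_3 = 40−1 = 39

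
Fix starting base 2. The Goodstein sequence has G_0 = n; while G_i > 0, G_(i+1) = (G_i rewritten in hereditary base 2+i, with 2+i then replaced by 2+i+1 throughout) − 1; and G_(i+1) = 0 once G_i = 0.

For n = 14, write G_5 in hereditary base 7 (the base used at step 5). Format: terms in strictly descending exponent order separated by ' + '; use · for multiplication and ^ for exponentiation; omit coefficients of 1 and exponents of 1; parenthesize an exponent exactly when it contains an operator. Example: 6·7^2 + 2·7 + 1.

14 —HB2→ 2^(2 + 1) + 2^2 + 2 —bump→ 3^(3 + 1) + 3^3 + 3 = 111 —(−1)→ 110
110 —HB3→ 3^(3 + 1) + 3^3 + 2 —bump→ 4^(4 + 1) + 4^4 + 2 = 1282 —(−1)→ 1281
1281 —HB4→ 4^(4 + 1) + 4^4 + 1 —bump→ 5^(5 + 1) + 5^5 + 1 = 18751 —(−1)→ 18750
18750 —HB5→ 5^(5 + 1) + 5^5 —bump→ 6^(6 + 1) + 6^6 = 326592 —(−1)→ 326591
326591 —HB6→ 6^(6 + 1) + 5·6^5 + 5·6^4 + 5·6^3 + 5·6^2 + 5·6 + 5 —bump→ 7^(7 + 1) + 5·7^5 + 5·7^4 + 5·7^3 + 5·7^2 + 5·7 + 5 = 5862841 —(−1)→ 5862840
5862840 —HB7→ 7^(7 + 1) + 5·7^5 + 5·7^4 + 5·7^3 + 5·7^2 + 5·7 + 4 —bump→ 8^(8 + 1) + 5·8^5 + 5·8^4 + 5·8^3 + 5·8^2 + 5·8 + 4 = 134404972 —(−1)→ 134404971

7^(7 + 1) + 5·7^5 + 5·7^4 + 5·7^3 + 5·7^2 + 5·7 + 4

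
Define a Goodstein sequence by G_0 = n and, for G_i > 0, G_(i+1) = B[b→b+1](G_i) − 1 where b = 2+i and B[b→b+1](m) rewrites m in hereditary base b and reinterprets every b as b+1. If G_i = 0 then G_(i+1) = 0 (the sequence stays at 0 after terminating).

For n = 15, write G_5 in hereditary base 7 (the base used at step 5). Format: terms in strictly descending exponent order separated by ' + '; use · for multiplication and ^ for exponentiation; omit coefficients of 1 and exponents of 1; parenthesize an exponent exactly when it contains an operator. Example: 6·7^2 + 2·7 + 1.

step 0: 15 = 2^(2 + 1) + 2^2 + 2 + 1; sub 3 for 2: 3^(3 + 1) + 3^3 + 3 + 1; = 112; G_1 = 112−1 = 111
step 1: 111 = 3^(3 + 1) + 3^3 + 3; sub 4 for 3: 4^(4 + 1) + 4^4 + 4; = 1284; G_2 = 1284−1 = 1283
step 2: 1283 = 4^(4 + 1) + 4^4 + 3; sub 5 for 4: 5^(5 + 1) + 5^5 + 3; = 18753; G_3 = 18753−1 = 18752
step 3: 18752 = 5^(5 + 1) + 5^5 + 2; sub 6 for 5: 6^(6 + 1) + 6^6 + 2; = 326594; G_4 = 326594−1 = 326593
step 4: 326593 = 6^(6 + 1) + 6^6 + 1; sub 7 for 6: 7^(7 + 1) + 7^7 + 1; = 6588345; G_5 = 6588345−1 = 6588344
step 5: 6588344 = 7^(7 + 1) + 7^7; sub 8 for 7: 8^(8 + 1) + 8^8; = 150994944; G_6 = 150994944−1 = 150994943

7^(7 + 1) + 7^7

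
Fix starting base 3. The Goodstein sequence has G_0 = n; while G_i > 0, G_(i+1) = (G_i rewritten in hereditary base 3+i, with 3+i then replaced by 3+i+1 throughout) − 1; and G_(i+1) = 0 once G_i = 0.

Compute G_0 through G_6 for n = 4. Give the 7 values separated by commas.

step 0: 4 = 3 + 1; sub 4 for 3: 4 + 1; = 5; G_1 = 5−1 = 4
step 1: 4 = 4; sub 5 for 4: 5; = 5; G_2 = 5−1 = 4
step 2: 4 = 4; sub 6 for 5: 4; = 4; G_3 = 4−1 = 3
step 3: 3 = 3; sub 7 for 6: 3; = 3; G_4 = 3−1 = 2
step 4: 2 = 2; sub 8 for 7: 2; = 2; G_5 = 2−1 = 1
step 5: 1 = 1; sub 9 for 8: 1; = 1; G_6 = 1−1 = 0

4, 4, 4, 3, 2, 1, 0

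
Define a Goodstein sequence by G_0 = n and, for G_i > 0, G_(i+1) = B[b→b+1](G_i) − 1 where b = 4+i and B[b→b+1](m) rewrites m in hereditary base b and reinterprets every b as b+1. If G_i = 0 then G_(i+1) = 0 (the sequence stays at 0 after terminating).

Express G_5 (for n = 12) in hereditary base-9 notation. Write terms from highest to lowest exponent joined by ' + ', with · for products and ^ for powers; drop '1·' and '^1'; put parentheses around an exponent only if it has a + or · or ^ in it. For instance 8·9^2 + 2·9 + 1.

i=0: 12 = 3·4 (b=4); 4→5: 3·5 = 15; 15−1 = 14
i=1: 14 = 2·5 + 4 (b=5); 5→6: 2·6 + 4 = 16; 16−1 = 15
i=2: 15 = 2·6 + 3 (b=6); 6→7: 2·7 + 3 = 17; 17−1 = 16
i=3: 16 = 2·7 + 2 (b=7); 7→8: 2·8 + 2 = 18; 18−1 = 17
i=4: 17 = 2·8 + 1 (b=8); 8→9: 2·9 + 1 = 19; 19−1 = 18
i=5: 18 = 2·9 (b=9); 9→10: 2·10 = 20; 20−1 = 19

2·9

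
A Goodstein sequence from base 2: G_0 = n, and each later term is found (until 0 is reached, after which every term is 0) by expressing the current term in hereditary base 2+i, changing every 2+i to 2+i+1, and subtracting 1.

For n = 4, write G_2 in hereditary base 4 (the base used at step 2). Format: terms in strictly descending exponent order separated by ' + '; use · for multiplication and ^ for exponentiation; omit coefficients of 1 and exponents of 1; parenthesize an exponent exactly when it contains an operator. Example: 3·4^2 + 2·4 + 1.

2·4^2 + 2·4 + 1

(0) 4|_2 = 2^2 ↦ 3^3|_3 = 27 ⇒ 26
(1) 26|_3 = 2·3^2 + 2·3 + 2 ↦ 2·4^2 + 2·4 + 2|_4 = 42 ⇒ 41
(2) 41|_4 = 2·4^2 + 2·4 + 1 ↦ 2·5^2 + 2·5 + 1|_5 = 61 ⇒ 60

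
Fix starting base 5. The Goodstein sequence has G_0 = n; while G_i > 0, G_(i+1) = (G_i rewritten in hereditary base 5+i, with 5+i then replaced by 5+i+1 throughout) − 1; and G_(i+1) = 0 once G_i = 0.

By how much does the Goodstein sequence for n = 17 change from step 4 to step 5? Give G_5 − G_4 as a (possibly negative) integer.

G_0 = 17. HB_5(17) = 3·5 + 2. Bump = 20. G_1 = 19.
G_1 = 19. HB_6(19) = 3·6 + 1. Bump = 22. G_2 = 21.
G_2 = 21. HB_7(21) = 3·7. Bump = 24. G_3 = 23.
G_3 = 23. HB_8(23) = 2·8 + 7. Bump = 25. G_4 = 24.
G_4 = 24. HB_9(24) = 2·9 + 6. Bump = 26. G_5 = 25.

1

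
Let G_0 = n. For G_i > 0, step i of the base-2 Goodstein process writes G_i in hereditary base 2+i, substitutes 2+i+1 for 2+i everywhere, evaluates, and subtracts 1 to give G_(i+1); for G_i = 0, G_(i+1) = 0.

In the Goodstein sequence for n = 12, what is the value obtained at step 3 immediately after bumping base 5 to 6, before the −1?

280020

12 —HB2→ 2^(2 + 1) + 2^2 —bump→ 3^(3 + 1) + 3^3 = 108 —(−1)→ 107
107 —HB3→ 3^(3 + 1) + 2·3^2 + 2·3 + 2 —bump→ 4^(4 + 1) + 2·4^2 + 2·4 + 2 = 1066 —(−1)→ 1065
1065 —HB4→ 4^(4 + 1) + 2·4^2 + 2·4 + 1 —bump→ 5^(5 + 1) + 2·5^2 + 2·5 + 1 = 15686 —(−1)→ 15685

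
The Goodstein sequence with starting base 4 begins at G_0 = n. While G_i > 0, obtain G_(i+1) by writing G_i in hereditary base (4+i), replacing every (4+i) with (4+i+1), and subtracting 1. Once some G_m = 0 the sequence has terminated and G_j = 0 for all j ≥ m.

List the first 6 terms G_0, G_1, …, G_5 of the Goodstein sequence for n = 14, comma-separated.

14, 16, 18, 20, 21, 22

[0] 14 ≡ 3·4 + 2 (base 4). Lift 5: 17. −1: 16.
[1] 16 ≡ 3·5 + 1 (base 5). Lift 6: 19. −1: 18.
[2] 18 ≡ 3·6 (base 6). Lift 7: 21. −1: 20.
[3] 20 ≡ 2·7 + 6 (base 7). Lift 8: 22. −1: 21.
[4] 21 ≡ 2·8 + 5 (base 8). Lift 9: 23. −1: 22.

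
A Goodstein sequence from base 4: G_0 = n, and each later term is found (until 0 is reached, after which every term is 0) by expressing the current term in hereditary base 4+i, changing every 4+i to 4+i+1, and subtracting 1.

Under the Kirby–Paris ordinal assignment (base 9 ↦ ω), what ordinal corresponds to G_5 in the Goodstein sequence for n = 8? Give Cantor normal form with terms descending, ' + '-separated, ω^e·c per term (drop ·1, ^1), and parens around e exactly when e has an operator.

G_0 = 8. HB_4(8) = 2·4. Bump = 10. G_1 = 9.
G_1 = 9. HB_5(9) = 5 + 4. Bump = 10. G_2 = 9.
G_2 = 9. HB_6(9) = 6 + 3. Bump = 10. G_3 = 9.
G_3 = 9. HB_7(9) = 7 + 2. Bump = 10. G_4 = 9.
G_4 = 9. HB_8(9) = 8 + 1. Bump = 10. G_5 = 9.
G_5 = 9. HB_9(9) = 9. Bump = 10. G_6 = 9.

ω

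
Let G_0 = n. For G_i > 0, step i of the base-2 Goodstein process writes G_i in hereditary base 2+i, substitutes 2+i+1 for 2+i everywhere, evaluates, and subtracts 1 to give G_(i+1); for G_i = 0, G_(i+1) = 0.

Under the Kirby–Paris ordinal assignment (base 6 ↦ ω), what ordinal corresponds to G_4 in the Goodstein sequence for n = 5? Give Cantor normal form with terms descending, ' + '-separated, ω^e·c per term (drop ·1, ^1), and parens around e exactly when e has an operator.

[0] 5 ≡ 2^2 + 1 (base 2). Lift 3: 28. −1: 27.
[1] 27 ≡ 3^3 (base 3). Lift 4: 256. −1: 255.
[2] 255 ≡ 3·4^3 + 3·4^2 + 3·4 + 3 (base 4). Lift 5: 468. −1: 467.
[3] 467 ≡ 3·5^3 + 3·5^2 + 3·5 + 2 (base 5). Lift 6: 776. −1: 775.
[4] 775 ≡ 3·6^3 + 3·6^2 + 3·6 + 1 (base 6). Lift 7: 1198. −1: 1197.

ω^3·3 + ω^2·3 + ω·3 + 1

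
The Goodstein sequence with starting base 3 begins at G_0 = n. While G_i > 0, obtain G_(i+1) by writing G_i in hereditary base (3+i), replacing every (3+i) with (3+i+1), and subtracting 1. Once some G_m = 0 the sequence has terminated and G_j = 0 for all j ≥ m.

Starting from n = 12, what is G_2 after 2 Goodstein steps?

base 3: 12 = 3^2 + 3; at 4: 4^2 + 4 = 20; next = 19
base 4: 19 = 4^2 + 3; at 5: 5^2 + 3 = 28; next = 27
base 5: 27 = 5^2 + 2; at 6: 6^2 + 2 = 38; next = 37

27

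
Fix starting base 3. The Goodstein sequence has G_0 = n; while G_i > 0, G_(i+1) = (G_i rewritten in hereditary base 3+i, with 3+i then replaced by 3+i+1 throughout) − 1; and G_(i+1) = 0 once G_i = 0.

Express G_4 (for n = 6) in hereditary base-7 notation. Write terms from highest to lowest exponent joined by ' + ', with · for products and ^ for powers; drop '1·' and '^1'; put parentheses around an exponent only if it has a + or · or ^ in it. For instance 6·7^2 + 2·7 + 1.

7

G_0=6  [base 3] 2·3  →[3↦4]→  2·4 = 8  −1 ⇒ G_1=7
G_1=7  [base 4] 4 + 3  →[4↦5]→  5 + 3 = 8  −1 ⇒ G_2=7
G_2=7  [base 5] 5 + 2  →[5↦6]→  6 + 2 = 8  −1 ⇒ G_3=7
G_3=7  [base 6] 6 + 1  →[6↦7]→  7 + 1 = 8  −1 ⇒ G_4=7
G_4=7  [base 7] 7  →[7↦8]→  8 = 8  −1 ⇒ G_5=7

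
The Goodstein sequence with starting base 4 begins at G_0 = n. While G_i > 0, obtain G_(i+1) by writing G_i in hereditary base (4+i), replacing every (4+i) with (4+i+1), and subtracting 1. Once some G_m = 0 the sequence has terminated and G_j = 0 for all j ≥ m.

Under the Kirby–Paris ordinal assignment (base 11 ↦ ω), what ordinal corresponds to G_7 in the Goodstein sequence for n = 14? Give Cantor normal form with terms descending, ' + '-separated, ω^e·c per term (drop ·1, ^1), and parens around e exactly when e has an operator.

ω·2 + 2

14 —HB4→ 3·4 + 2 —bump→ 3·5 + 2 = 17 —(−1)→ 16
16 —HB5→ 3·5 + 1 —bump→ 3·6 + 1 = 19 —(−1)→ 18
18 —HB6→ 3·6 —bump→ 3·7 = 21 —(−1)→ 20
20 —HB7→ 2·7 + 6 —bump→ 2·8 + 6 = 22 —(−1)→ 21
21 —HB8→ 2·8 + 5 —bump→ 2·9 + 5 = 23 —(−1)→ 22
22 —HB9→ 2·9 + 4 —bump→ 2·10 + 4 = 24 —(−1)→ 23
23 —HB10→ 2·10 + 3 —bump→ 2·11 + 3 = 25 —(−1)→ 24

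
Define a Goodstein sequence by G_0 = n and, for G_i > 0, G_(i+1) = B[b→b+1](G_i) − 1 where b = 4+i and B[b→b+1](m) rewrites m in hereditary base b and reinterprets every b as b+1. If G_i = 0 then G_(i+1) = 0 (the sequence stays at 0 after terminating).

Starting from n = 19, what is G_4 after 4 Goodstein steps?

G_0 = 19. HB_4(19) = 4^2 + 3. Bump = 28. G_1 = 27.
G_1 = 27. HB_5(27) = 5^2 + 2. Bump = 38. G_2 = 37.
G_2 = 37. HB_6(37) = 6^2 + 1. Bump = 50. G_3 = 49.
G_3 = 49. HB_7(49) = 7^2. Bump = 64. G_4 = 63.
G_4 = 63. HB_8(63) = 7·8 + 7. Bump = 70. G_5 = 69.

63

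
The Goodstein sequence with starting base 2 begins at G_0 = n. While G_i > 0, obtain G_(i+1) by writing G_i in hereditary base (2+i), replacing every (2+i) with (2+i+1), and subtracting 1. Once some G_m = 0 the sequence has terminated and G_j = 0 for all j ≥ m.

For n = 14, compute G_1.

110

G_0=14  [base 2] 2^(2 + 1) + 2^2 + 2  →[2↦3]→  3^(3 + 1) + 3^3 + 3 = 111  −1 ⇒ G_1=110
G_1=110  [base 3] 3^(3 + 1) + 3^3 + 2  →[3↦4]→  4^(4 + 1) + 4^4 + 2 = 1282  −1 ⇒ G_2=1281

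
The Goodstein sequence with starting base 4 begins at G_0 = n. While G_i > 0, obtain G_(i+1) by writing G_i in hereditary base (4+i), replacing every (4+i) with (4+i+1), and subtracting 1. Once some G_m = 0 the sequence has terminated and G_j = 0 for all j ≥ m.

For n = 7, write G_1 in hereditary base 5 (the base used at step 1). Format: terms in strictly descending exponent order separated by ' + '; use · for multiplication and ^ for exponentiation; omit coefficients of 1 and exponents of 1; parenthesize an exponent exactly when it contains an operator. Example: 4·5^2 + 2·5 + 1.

i=0: 7 = 4 + 3 (b=4); 4→5: 5 + 3 = 8; 8−1 = 7
i=1: 7 = 5 + 2 (b=5); 5→6: 6 + 2 = 8; 8−1 = 7

5 + 2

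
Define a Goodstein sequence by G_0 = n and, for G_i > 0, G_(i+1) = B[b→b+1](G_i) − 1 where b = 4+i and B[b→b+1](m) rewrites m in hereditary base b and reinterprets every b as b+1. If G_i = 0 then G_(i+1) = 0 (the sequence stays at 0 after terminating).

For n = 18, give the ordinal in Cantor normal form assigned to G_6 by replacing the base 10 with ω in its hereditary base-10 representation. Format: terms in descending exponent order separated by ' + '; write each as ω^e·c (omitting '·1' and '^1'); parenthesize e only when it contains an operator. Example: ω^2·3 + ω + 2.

G_0=18  [base 4] 4^2 + 2  →[4↦5]→  5^2 + 2 = 27  −1 ⇒ G_1=26
G_1=26  [base 5] 5^2 + 1  →[5↦6]→  6^2 + 1 = 37  −1 ⇒ G_2=36
G_2=36  [base 6] 6^2  →[6↦7]→  7^2 = 49  −1 ⇒ G_3=48
G_3=48  [base 7] 6·7 + 6  →[7↦8]→  6·8 + 6 = 54  −1 ⇒ G_4=53
G_4=53  [base 8] 6·8 + 5  →[8↦9]→  6·9 + 5 = 59  −1 ⇒ G_5=58
G_5=58  [base 9] 6·9 + 4  →[9↦10]→  6·10 + 4 = 64  −1 ⇒ G_6=63
G_6=63  [base 10] 6·10 + 3  →[10↦11]→  6·11 + 3 = 69  −1 ⇒ G_7=68

ω·6 + 3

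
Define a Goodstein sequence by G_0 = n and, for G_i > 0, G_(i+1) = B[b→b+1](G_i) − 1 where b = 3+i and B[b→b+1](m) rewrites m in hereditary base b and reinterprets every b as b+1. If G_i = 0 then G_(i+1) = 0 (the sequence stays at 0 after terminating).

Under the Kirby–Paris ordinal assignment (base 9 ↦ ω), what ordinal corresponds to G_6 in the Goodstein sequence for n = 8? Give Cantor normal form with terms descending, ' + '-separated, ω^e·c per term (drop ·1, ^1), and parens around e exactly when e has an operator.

(0) 8|_3 = 2·3 + 2 ↦ 2·4 + 2|_4 = 10 ⇒ 9
(1) 9|_4 = 2·4 + 1 ↦ 2·5 + 1|_5 = 11 ⇒ 10
(2) 10|_5 = 2·5 ↦ 2·6|_6 = 12 ⇒ 11
(3) 11|_6 = 6 + 5 ↦ 7 + 5|_7 = 12 ⇒ 11
(4) 11|_7 = 7 + 4 ↦ 8 + 4|_8 = 12 ⇒ 11
(5) 11|_8 = 8 + 3 ↦ 9 + 3|_9 = 12 ⇒ 11
(6) 11|_9 = 9 + 2 ↦ 10 + 2|_10 = 12 ⇒ 11

ω + 2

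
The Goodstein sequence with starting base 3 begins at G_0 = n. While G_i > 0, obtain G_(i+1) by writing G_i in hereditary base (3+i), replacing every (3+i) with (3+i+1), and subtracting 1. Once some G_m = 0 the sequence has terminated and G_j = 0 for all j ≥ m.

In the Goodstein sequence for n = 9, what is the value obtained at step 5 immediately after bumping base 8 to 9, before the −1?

25

9 —HB3→ 3^2 —bump→ 4^2 = 16 —(−1)→ 15
15 —HB4→ 3·4 + 3 —bump→ 3·5 + 3 = 18 —(−1)→ 17
17 —HB5→ 3·5 + 2 —bump→ 3·6 + 2 = 20 —(−1)→ 19
19 —HB6→ 3·6 + 1 —bump→ 3·7 + 1 = 22 —(−1)→ 21
21 —HB7→ 3·7 —bump→ 3·8 = 24 —(−1)→ 23
23 —HB8→ 2·8 + 7 —bump→ 2·9 + 7 = 25 —(−1)→ 24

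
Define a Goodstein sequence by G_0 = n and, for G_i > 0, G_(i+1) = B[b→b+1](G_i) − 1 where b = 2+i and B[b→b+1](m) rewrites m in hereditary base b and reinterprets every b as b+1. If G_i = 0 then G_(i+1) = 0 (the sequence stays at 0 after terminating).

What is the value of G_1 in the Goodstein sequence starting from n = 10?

[0] 10 ≡ 2^(2 + 1) + 2 (base 2). Lift 3: 84. −1: 83.
[1] 83 ≡ 3^(3 + 1) + 2 (base 3). Lift 4: 1026. −1: 1025.

83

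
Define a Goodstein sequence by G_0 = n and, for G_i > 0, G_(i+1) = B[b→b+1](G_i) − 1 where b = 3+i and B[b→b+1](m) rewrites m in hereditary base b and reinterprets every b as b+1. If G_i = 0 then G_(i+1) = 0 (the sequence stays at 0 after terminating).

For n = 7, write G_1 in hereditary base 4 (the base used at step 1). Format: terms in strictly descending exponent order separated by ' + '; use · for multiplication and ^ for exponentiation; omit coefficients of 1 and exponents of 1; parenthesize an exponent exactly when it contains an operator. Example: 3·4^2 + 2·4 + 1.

2·4

step 0: 7 = 2·3 + 1; sub 4 for 3: 2·4 + 1; = 9; G_1 = 9−1 = 8
step 1: 8 = 2·4; sub 5 for 4: 2·5; = 10; G_2 = 10−1 = 9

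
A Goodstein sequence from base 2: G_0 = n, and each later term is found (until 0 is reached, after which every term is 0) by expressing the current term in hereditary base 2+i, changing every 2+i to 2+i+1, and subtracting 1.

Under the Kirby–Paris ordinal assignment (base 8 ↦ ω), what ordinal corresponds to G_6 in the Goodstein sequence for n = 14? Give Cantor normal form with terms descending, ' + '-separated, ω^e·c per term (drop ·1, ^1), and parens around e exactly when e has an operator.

ω^(ω + 1) + ω^5·5 + ω^4·5 + ω^3·5 + ω^2·5 + ω·5 + 3

G_0=14  [base 2] 2^(2 + 1) + 2^2 + 2  →[2↦3]→  3^(3 + 1) + 3^3 + 3 = 111  −1 ⇒ G_1=110
G_1=110  [base 3] 3^(3 + 1) + 3^3 + 2  →[3↦4]→  4^(4 + 1) + 4^4 + 2 = 1282  −1 ⇒ G_2=1281
G_2=1281  [base 4] 4^(4 + 1) + 4^4 + 1  →[4↦5]→  5^(5 + 1) + 5^5 + 1 = 18751  −1 ⇒ G_3=18750
G_3=18750  [base 5] 5^(5 + 1) + 5^5  →[5↦6]→  6^(6 + 1) + 6^6 = 326592  −1 ⇒ G_4=326591
G_4=326591  [base 6] 6^(6 + 1) + 5·6^5 + 5·6^4 + 5·6^3 + 5·6^2 + 5·6 + 5  →[6↦7]→  7^(7 + 1) + 5·7^5 + 5·7^4 + 5·7^3 + 5·7^2 + 5·7 + 5 = 5862841  −1 ⇒ G_5=5862840
G_5=5862840  [base 7] 7^(7 + 1) + 5·7^5 + 5·7^4 + 5·7^3 + 5·7^2 + 5·7 + 4  →[7↦8]→  8^(8 + 1) + 5·8^5 + 5·8^4 + 5·8^3 + 5·8^2 + 5·8 + 4 = 134404972  −1 ⇒ G_6=134404971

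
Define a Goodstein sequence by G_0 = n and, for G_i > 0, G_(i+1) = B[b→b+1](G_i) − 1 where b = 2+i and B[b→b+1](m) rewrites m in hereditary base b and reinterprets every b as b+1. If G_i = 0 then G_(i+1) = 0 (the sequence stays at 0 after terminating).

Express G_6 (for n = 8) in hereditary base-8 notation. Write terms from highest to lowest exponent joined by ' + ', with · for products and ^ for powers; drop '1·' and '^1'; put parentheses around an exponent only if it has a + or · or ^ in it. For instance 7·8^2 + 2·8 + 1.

[0] 8 ≡ 2^(2 + 1) (base 2). Lift 3: 81. −1: 80.
[1] 80 ≡ 2·3^3 + 2·3^2 + 2·3 + 2 (base 3). Lift 4: 554. −1: 553.
[2] 553 ≡ 2·4^4 + 2·4^2 + 2·4 + 1 (base 4). Lift 5: 6311. −1: 6310.
[3] 6310 ≡ 2·5^5 + 2·5^2 + 2·5 (base 5). Lift 6: 93396. −1: 93395.
[4] 93395 ≡ 2·6^6 + 2·6^2 + 6 + 5 (base 6). Lift 7: 1647196. −1: 1647195.
[5] 1647195 ≡ 2·7^7 + 2·7^2 + 7 + 4 (base 7). Lift 8: 33554572. −1: 33554571.
[6] 33554571 ≡ 2·8^8 + 2·8^2 + 8 + 3 (base 8). Lift 9: 774841152. −1: 774841151.

2·8^8 + 2·8^2 + 8 + 3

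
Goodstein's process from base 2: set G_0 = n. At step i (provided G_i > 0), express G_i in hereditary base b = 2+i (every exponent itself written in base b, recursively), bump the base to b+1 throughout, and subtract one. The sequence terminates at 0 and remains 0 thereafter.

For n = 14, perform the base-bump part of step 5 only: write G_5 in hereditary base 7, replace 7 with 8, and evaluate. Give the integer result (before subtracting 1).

134404972

base 2: 14 = 2^(2 + 1) + 2^2 + 2; at 3: 3^(3 + 1) + 3^3 + 3 = 111; next = 110
base 3: 110 = 3^(3 + 1) + 3^3 + 2; at 4: 4^(4 + 1) + 4^4 + 2 = 1282; next = 1281
base 4: 1281 = 4^(4 + 1) + 4^4 + 1; at 5: 5^(5 + 1) + 5^5 + 1 = 18751; next = 18750
base 5: 18750 = 5^(5 + 1) + 5^5; at 6: 6^(6 + 1) + 6^6 = 326592; next = 326591
base 6: 326591 = 6^(6 + 1) + 5·6^5 + 5·6^4 + 5·6^3 + 5·6^2 + 5·6 + 5; at 7: 7^(7 + 1) + 5·7^5 + 5·7^4 + 5·7^3 + 5·7^2 + 5·7 + 5 = 5862841; next = 5862840
base 7: 5862840 = 7^(7 + 1) + 5·7^5 + 5·7^4 + 5·7^3 + 5·7^2 + 5·7 + 4; at 8: 8^(8 + 1) + 5·8^5 + 5·8^4 + 5·8^3 + 5·8^2 + 5·8 + 4 = 134404972; next = 134404971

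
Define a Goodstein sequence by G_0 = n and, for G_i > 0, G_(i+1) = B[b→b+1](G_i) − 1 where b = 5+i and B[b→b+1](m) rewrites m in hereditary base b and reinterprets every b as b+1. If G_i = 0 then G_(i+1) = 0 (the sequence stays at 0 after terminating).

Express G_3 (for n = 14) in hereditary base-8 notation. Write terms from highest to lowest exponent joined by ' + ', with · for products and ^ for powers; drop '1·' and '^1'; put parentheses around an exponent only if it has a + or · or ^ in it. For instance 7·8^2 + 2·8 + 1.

2·8 + 1

(0) 14|_5 = 2·5 + 4 ↦ 2·6 + 4|_6 = 16 ⇒ 15
(1) 15|_6 = 2·6 + 3 ↦ 2·7 + 3|_7 = 17 ⇒ 16
(2) 16|_7 = 2·7 + 2 ↦ 2·8 + 2|_8 = 18 ⇒ 17
(3) 17|_8 = 2·8 + 1 ↦ 2·9 + 1|_9 = 19 ⇒ 18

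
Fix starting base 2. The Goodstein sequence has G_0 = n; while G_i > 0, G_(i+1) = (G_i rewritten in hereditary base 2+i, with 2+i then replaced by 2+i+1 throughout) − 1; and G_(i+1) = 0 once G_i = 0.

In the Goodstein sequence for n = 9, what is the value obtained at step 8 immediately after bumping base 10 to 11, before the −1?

855935016216

i=0: 9 = 2^(2 + 1) + 1 (b=2); 2→3: 3^(3 + 1) + 1 = 82; 82−1 = 81
i=1: 81 = 3^(3 + 1) (b=3); 3→4: 4^(4 + 1) = 1024; 1024−1 = 1023
i=2: 1023 = 3·4^4 + 3·4^3 + 3·4^2 + 3·4 + 3 (b=4); 4→5: 3·5^5 + 3·5^3 + 3·5^2 + 3·5 + 3 = 9843; 9843−1 = 9842
i=3: 9842 = 3·5^5 + 3·5^3 + 3·5^2 + 3·5 + 2 (b=5); 5→6: 3·6^6 + 3·6^3 + 3·6^2 + 3·6 + 2 = 140744; 140744−1 = 140743
i=4: 140743 = 3·6^6 + 3·6^3 + 3·6^2 + 3·6 + 1 (b=6); 6→7: 3·7^7 + 3·7^3 + 3·7^2 + 3·7 + 1 = 2471827; 2471827−1 = 2471826
i=5: 2471826 = 3·7^7 + 3·7^3 + 3·7^2 + 3·7 (b=7); 7→8: 3·8^8 + 3·8^3 + 3·8^2 + 3·8 = 50333400; 50333400−1 = 50333399
i=6: 50333399 = 3·8^8 + 3·8^3 + 3·8^2 + 2·8 + 7 (b=8); 8→9: 3·9^9 + 3·9^3 + 3·9^2 + 2·9 + 7 = 1162263922; 1162263922−1 = 1162263921
i=7: 1162263921 = 3·9^9 + 3·9^3 + 3·9^2 + 2·9 + 6 (b=9); 9→10: 3·10^10 + 3·10^3 + 3·10^2 + 2·10 + 6 = 30000003326; 30000003326−1 = 30000003325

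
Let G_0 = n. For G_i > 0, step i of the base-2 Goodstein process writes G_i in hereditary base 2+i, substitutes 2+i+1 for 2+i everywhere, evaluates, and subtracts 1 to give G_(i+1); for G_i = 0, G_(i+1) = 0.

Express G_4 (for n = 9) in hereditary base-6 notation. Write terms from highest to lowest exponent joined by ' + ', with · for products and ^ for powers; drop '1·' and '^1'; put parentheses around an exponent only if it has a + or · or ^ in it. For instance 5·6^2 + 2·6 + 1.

9 —HB2→ 2^(2 + 1) + 1 —bump→ 3^(3 + 1) + 1 = 82 —(−1)→ 81
81 —HB3→ 3^(3 + 1) —bump→ 4^(4 + 1) = 1024 —(−1)→ 1023
1023 —HB4→ 3·4^4 + 3·4^3 + 3·4^2 + 3·4 + 3 —bump→ 3·5^5 + 3·5^3 + 3·5^2 + 3·5 + 3 = 9843 —(−1)→ 9842
9842 —HB5→ 3·5^5 + 3·5^3 + 3·5^2 + 3·5 + 2 —bump→ 3·6^6 + 3·6^3 + 3·6^2 + 3·6 + 2 = 140744 —(−1)→ 140743

3·6^6 + 3·6^3 + 3·6^2 + 3·6 + 1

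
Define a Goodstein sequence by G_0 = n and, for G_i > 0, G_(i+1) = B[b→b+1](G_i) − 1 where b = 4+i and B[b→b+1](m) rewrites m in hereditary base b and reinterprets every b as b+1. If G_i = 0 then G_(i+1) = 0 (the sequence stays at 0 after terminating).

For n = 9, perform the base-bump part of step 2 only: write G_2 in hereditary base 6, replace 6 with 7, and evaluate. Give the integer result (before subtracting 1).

9 —HB4→ 2·4 + 1 —bump→ 2·5 + 1 = 11 —(−1)→ 10
10 —HB5→ 2·5 —bump→ 2·6 = 12 —(−1)→ 11
11 —HB6→ 6 + 5 —bump→ 7 + 5 = 12 —(−1)→ 11

12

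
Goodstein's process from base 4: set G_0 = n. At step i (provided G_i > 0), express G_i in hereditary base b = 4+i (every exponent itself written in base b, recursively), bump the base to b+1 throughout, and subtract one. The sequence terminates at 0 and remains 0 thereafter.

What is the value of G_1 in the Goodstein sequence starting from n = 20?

base 4: 20 = 4^2 + 4; at 5: 5^2 + 5 = 30; next = 29
base 5: 29 = 5^2 + 4; at 6: 6^2 + 4 = 40; next = 39

29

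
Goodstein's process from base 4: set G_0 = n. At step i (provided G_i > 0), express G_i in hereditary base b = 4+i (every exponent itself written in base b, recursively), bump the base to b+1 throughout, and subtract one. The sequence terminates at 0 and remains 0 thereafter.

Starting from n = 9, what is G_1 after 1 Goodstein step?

G_0 = 9. HB_4(9) = 2·4 + 1. Bump = 11. G_1 = 10.
G_1 = 10. HB_5(10) = 2·5. Bump = 12. G_2 = 11.

10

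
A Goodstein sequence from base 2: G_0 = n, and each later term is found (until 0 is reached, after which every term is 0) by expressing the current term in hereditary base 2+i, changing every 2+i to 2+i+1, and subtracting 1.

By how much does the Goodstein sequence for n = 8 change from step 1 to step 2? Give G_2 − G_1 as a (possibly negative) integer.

base 2: 8 = 2^(2 + 1); at 3: 3^(3 + 1) = 81; next = 80
base 3: 80 = 2·3^3 + 2·3^2 + 2·3 + 2; at 4: 2·4^4 + 2·4^2 + 2·4 + 2 = 554; next = 553

473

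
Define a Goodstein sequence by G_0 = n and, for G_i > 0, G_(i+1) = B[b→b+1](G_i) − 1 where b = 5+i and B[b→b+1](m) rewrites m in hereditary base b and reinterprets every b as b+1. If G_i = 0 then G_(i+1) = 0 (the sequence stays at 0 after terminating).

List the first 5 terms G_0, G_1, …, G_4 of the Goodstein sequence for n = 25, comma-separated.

25, 35, 39, 43, 47

G_0=25  [base 5] 5^2  →[5↦6]→  6^2 = 36  −1 ⇒ G_1=35
G_1=35  [base 6] 5·6 + 5  →[6↦7]→  5·7 + 5 = 40  −1 ⇒ G_2=39
G_2=39  [base 7] 5·7 + 4  →[7↦8]→  5·8 + 4 = 44  −1 ⇒ G_3=43
G_3=43  [base 8] 5·8 + 3  →[8↦9]→  5·9 + 3 = 48  −1 ⇒ G_4=47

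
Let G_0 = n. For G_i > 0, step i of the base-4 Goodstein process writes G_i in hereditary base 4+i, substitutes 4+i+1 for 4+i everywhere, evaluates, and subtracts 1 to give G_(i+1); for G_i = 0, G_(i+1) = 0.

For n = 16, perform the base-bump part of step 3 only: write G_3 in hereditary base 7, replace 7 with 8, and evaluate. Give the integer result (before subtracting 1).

34

(0) 16|_4 = 4^2 ↦ 5^2|_5 = 25 ⇒ 24
(1) 24|_5 = 4·5 + 4 ↦ 4·6 + 4|_6 = 28 ⇒ 27
(2) 27|_6 = 4·6 + 3 ↦ 4·7 + 3|_7 = 31 ⇒ 30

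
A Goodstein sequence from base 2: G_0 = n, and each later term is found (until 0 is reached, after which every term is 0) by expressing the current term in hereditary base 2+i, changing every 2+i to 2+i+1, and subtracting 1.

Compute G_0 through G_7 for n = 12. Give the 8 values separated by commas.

G_0 = 12. HB_2(12) = 2^(2 + 1) + 2^2. Bump = 108. G_1 = 107.
G_1 = 107. HB_3(107) = 3^(3 + 1) + 2·3^2 + 2·3 + 2. Bump = 1066. G_2 = 1065.
G_2 = 1065. HB_4(1065) = 4^(4 + 1) + 2·4^2 + 2·4 + 1. Bump = 15686. G_3 = 15685.
G_3 = 15685. HB_5(15685) = 5^(5 + 1) + 2·5^2 + 2·5. Bump = 280020. G_4 = 280019.
G_4 = 280019. HB_6(280019) = 6^(6 + 1) + 2·6^2 + 6 + 5. Bump = 5764911. G_5 = 5764910.
G_5 = 5764910. HB_7(5764910) = 7^(7 + 1) + 2·7^2 + 7 + 4. Bump = 134217868. G_6 = 134217867.
G_6 = 134217867. HB_8(134217867) = 8^(8 + 1) + 2·8^2 + 8 + 3. Bump = 3486784575. G_7 = 3486784574.

12, 107, 1065, 15685, 280019, 5764910, 134217867, 3486784574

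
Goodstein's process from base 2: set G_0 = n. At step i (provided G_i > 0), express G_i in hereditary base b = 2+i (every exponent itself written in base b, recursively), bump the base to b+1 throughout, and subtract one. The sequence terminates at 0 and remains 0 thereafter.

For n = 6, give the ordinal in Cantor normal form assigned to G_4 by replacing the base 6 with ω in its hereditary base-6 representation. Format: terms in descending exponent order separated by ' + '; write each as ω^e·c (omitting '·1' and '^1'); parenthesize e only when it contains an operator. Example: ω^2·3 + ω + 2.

(0) 6|_2 = 2^2 + 2 ↦ 3^3 + 3|_3 = 30 ⇒ 29
(1) 29|_3 = 3^3 + 2 ↦ 4^4 + 2|_4 = 258 ⇒ 257
(2) 257|_4 = 4^4 + 1 ↦ 5^5 + 1|_5 = 3126 ⇒ 3125
(3) 3125|_5 = 5^5 ↦ 6^6|_6 = 46656 ⇒ 46655
(4) 46655|_6 = 5·6^5 + 5·6^4 + 5·6^3 + 5·6^2 + 5·6 + 5 ↦ 5·7^5 + 5·7^4 + 5·7^3 + 5·7^2 + 5·7 + 5|_7 = 98040 ⇒ 98039

ω^5·5 + ω^4·5 + ω^3·5 + ω^2·5 + ω·5 + 5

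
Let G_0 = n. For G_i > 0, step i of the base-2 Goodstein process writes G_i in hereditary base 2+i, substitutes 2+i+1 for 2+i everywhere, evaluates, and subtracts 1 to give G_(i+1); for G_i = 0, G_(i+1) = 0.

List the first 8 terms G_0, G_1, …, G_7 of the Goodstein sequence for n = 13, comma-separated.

13, 108, 1279, 16092, 280711, 5765998, 134219479, 3486786855

i=0: 13 = 2^(2 + 1) + 2^2 + 1 (b=2); 2→3: 3^(3 + 1) + 3^3 + 1 = 109; 109−1 = 108
i=1: 108 = 3^(3 + 1) + 3^3 (b=3); 3→4: 4^(4 + 1) + 4^4 = 1280; 1280−1 = 1279
i=2: 1279 = 4^(4 + 1) + 3·4^3 + 3·4^2 + 3·4 + 3 (b=4); 4→5: 5^(5 + 1) + 3·5^3 + 3·5^2 + 3·5 + 3 = 16093; 16093−1 = 16092
i=3: 16092 = 5^(5 + 1) + 3·5^3 + 3·5^2 + 3·5 + 2 (b=5); 5→6: 6^(6 + 1) + 3·6^3 + 3·6^2 + 3·6 + 2 = 280712; 280712−1 = 280711
i=4: 280711 = 6^(6 + 1) + 3·6^3 + 3·6^2 + 3·6 + 1 (b=6); 6→7: 7^(7 + 1) + 3·7^3 + 3·7^2 + 3·7 + 1 = 5765999; 5765999−1 = 5765998
i=5: 5765998 = 7^(7 + 1) + 3·7^3 + 3·7^2 + 3·7 (b=7); 7→8: 8^(8 + 1) + 3·8^3 + 3·8^2 + 3·8 = 134219480; 134219480−1 = 134219479
i=6: 134219479 = 8^(8 + 1) + 3·8^3 + 3·8^2 + 2·8 + 7 (b=8); 8→9: 9^(9 + 1) + 3·9^3 + 3·9^2 + 2·9 + 7 = 3486786856; 3486786856−1 = 3486786855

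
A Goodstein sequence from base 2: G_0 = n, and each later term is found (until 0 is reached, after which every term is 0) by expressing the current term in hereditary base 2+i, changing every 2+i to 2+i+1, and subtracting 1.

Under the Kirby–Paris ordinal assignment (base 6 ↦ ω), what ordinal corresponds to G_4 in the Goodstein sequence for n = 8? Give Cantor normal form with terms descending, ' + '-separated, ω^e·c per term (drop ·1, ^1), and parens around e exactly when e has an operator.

i=0: 8 = 2^(2 + 1) (b=2); 2→3: 3^(3 + 1) = 81; 81−1 = 80
i=1: 80 = 2·3^3 + 2·3^2 + 2·3 + 2 (b=3); 3→4: 2·4^4 + 2·4^2 + 2·4 + 2 = 554; 554−1 = 553
i=2: 553 = 2·4^4 + 2·4^2 + 2·4 + 1 (b=4); 4→5: 2·5^5 + 2·5^2 + 2·5 + 1 = 6311; 6311−1 = 6310
i=3: 6310 = 2·5^5 + 2·5^2 + 2·5 (b=5); 5→6: 2·6^6 + 2·6^2 + 2·6 = 93396; 93396−1 = 93395

ω^ω·2 + ω^2·2 + ω + 5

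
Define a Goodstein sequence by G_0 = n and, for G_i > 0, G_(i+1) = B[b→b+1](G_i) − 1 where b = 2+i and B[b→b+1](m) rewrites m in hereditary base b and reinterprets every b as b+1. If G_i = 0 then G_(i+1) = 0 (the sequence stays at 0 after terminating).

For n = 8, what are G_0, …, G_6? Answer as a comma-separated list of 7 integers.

8, 80, 553, 6310, 93395, 1647195, 33554571

step 0: 8 = 2^(2 + 1); sub 3 for 2: 3^(3 + 1); = 81; G_1 = 81−1 = 80
step 1: 80 = 2·3^3 + 2·3^2 + 2·3 + 2; sub 4 for 3: 2·4^4 + 2·4^2 + 2·4 + 2; = 554; G_2 = 554−1 = 553
step 2: 553 = 2·4^4 + 2·4^2 + 2·4 + 1; sub 5 for 4: 2·5^5 + 2·5^2 + 2·5 + 1; = 6311; G_3 = 6311−1 = 6310
step 3: 6310 = 2·5^5 + 2·5^2 + 2·5; sub 6 for 5: 2·6^6 + 2·6^2 + 2·6; = 93396; G_4 = 93396−1 = 93395
step 4: 93395 = 2·6^6 + 2·6^2 + 6 + 5; sub 7 for 6: 2·7^7 + 2·7^2 + 7 + 5; = 1647196; G_5 = 1647196−1 = 1647195
step 5: 1647195 = 2·7^7 + 2·7^2 + 7 + 4; sub 8 for 7: 2·8^8 + 2·8^2 + 8 + 4; = 33554572; G_6 = 33554572−1 = 33554571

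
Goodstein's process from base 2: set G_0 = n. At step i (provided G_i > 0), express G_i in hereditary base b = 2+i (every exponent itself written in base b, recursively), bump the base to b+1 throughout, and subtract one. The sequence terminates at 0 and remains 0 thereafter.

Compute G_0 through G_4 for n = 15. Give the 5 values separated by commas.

15, 111, 1283, 18752, 326593

G_0 = 15. HB_2(15) = 2^(2 + 1) + 2^2 + 2 + 1. Bump = 112. G_1 = 111.
G_1 = 111. HB_3(111) = 3^(3 + 1) + 3^3 + 3. Bump = 1284. G_2 = 1283.
G_2 = 1283. HB_4(1283) = 4^(4 + 1) + 4^4 + 3. Bump = 18753. G_3 = 18752.
G_3 = 18752. HB_5(18752) = 5^(5 + 1) + 5^5 + 2. Bump = 326594. G_4 = 326593.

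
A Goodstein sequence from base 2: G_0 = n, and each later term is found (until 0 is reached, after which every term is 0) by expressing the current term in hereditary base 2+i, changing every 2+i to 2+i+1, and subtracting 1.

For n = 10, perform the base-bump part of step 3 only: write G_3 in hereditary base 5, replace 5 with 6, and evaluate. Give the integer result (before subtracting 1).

base 2: 10 = 2^(2 + 1) + 2; at 3: 3^(3 + 1) + 3 = 84; next = 83
base 3: 83 = 3^(3 + 1) + 2; at 4: 4^(4 + 1) + 2 = 1026; next = 1025
base 4: 1025 = 4^(4 + 1) + 1; at 5: 5^(5 + 1) + 1 = 15626; next = 15625
base 5: 15625 = 5^(5 + 1); at 6: 6^(6 + 1) = 279936; next = 279935

279936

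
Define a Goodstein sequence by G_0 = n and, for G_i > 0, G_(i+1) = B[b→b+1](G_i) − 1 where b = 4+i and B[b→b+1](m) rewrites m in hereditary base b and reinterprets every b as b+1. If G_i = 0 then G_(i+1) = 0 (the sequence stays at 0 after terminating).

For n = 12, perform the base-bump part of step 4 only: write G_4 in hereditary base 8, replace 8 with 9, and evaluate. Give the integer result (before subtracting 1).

19

G_0 = 12. HB_4(12) = 3·4. Bump = 15. G_1 = 14.
G_1 = 14. HB_5(14) = 2·5 + 4. Bump = 16. G_2 = 15.
G_2 = 15. HB_6(15) = 2·6 + 3. Bump = 17. G_3 = 16.
G_3 = 16. HB_7(16) = 2·7 + 2. Bump = 18. G_4 = 17.
G_4 = 17. HB_8(17) = 2·8 + 1. Bump = 19. G_5 = 18.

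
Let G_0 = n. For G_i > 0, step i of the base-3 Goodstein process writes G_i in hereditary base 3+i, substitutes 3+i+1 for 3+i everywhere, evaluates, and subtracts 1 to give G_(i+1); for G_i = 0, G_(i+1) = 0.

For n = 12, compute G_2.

27

step 0: 12 = 3^2 + 3; sub 4 for 3: 4^2 + 4; = 20; G_1 = 20−1 = 19
step 1: 19 = 4^2 + 3; sub 5 for 4: 5^2 + 3; = 28; G_2 = 28−1 = 27
step 2: 27 = 5^2 + 2; sub 6 for 5: 6^2 + 2; = 38; G_3 = 38−1 = 37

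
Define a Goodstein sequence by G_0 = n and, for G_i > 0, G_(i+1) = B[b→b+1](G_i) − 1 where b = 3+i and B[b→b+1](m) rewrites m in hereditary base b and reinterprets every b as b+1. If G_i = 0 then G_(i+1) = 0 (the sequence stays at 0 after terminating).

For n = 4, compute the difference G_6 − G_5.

-1

G_0 = 4. HB_3(4) = 3 + 1. Bump = 5. G_1 = 4.
G_1 = 4. HB_4(4) = 4. Bump = 5. G_2 = 4.
G_2 = 4. HB_5(4) = 4. Bump = 4. G_3 = 3.
G_3 = 3. HB_6(3) = 3. Bump = 3. G_4 = 2.
G_4 = 2. HB_7(2) = 2. Bump = 2. G_5 = 1.
G_5 = 1. HB_8(1) = 1. Bump = 1. G_6 = 0.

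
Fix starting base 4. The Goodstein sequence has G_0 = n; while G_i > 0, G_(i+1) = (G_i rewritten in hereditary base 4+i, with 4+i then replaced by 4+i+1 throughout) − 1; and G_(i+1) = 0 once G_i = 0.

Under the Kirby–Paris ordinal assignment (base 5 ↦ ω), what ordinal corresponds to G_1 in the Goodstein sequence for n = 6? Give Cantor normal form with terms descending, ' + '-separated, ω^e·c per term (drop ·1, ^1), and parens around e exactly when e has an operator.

ω + 1

base 4: 6 = 4 + 2; at 5: 5 + 2 = 7; next = 6
base 5: 6 = 5 + 1; at 6: 6 + 1 = 7; next = 6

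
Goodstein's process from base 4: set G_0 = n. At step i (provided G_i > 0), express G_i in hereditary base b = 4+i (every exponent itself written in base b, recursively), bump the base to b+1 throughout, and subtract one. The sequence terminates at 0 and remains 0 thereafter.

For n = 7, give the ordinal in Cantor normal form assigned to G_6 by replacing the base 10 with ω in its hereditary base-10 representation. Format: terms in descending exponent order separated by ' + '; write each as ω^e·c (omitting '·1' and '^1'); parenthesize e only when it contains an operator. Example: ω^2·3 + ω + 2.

G_0 = 7. HB_4(7) = 4 + 3. Bump = 8. G_1 = 7.
G_1 = 7. HB_5(7) = 5 + 2. Bump = 8. G_2 = 7.
G_2 = 7. HB_6(7) = 6 + 1. Bump = 8. G_3 = 7.
G_3 = 7. HB_7(7) = 7. Bump = 8. G_4 = 7.
G_4 = 7. HB_8(7) = 7. Bump = 7. G_5 = 6.
G_5 = 6. HB_9(6) = 6. Bump = 6. G_6 = 5.
G_6 = 5. HB_10(5) = 5. Bump = 5. G_7 = 4.

5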